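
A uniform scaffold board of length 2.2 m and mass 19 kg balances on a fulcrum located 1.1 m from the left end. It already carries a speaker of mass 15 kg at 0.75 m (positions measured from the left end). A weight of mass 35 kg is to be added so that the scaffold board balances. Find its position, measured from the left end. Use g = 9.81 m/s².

Choose the fulcrum (at 1.1 m from the left end) as the axis so the support reaction has zero arm there.
Beam weight: acts at the fulcrum, moment arm 0 → no torque.
Speaker: 15 × 9.81 = 147.2 N down at 0.75 m → arm 0.35 m, τ = 147.2 × 0.35 = 51.52 N·m counterclockwise.
Net moment of existing loads = 51.52 N·m counterclockwise.
The weight weighs 35 × 9.81 = 343.4 N and must supply an equal clockwise moment, so its lever arm about the fulcrum is 51.52 / 343.4 = 0.15 m.
That puts it at 1.1 + 0.15 = 1.25 m from the left end.

x ≈ 1.25 m from the left end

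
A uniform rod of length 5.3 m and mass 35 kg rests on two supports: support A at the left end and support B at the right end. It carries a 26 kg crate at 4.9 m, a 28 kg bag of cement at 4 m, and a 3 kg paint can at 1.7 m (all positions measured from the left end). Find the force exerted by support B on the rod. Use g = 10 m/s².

R_B ≈ 636 N

Sum moments about support A (its reaction then has zero moment arm).
Beam weight: 35 × 10 = 350 N down at 2.65 m → arm 2.65 m, τ = 350 × 2.65 = 927.5 N·m clockwise.
Crate: 26 × 10 = 260 N down at 4.9 m → arm 4.9 m, τ = 260 × 4.9 = 1274 N·m clockwise.
Bag of cement: 28 × 10 = 280 N down at 4 m → arm 4 m, τ = 280 × 4 = 1120 N·m clockwise.
Paint can: 3 × 10 = 30 N down at 1.7 m → arm 1.7 m, τ = 30 × 1.7 = 51 N·m clockwise.
Net load moment about support A = 3372 N·m clockwise.
Reaction R at support B is upward at 5.3 m, arm 5.3 m → moment R × 5.3 counterclockwise.
Στ = 0 ⇒ R × 5.3 = 3372 ⇒ R = 636 N.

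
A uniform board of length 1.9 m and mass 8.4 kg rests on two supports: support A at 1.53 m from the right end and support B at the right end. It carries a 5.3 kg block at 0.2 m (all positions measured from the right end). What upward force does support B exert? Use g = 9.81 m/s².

R_B ≈ 76.4 N

Taking torques about support A:
Beam weight: 8.4 × 9.81 = 82.4 N down at 0.95 m → arm 0.58 m, τ = 82.4 × 0.58 = 47.79 N·m clockwise.
Block: 5.3 × 9.81 = 51.99 N down at 0.2 m → arm 1.33 m, τ = 51.99 × 1.33 = 69.15 N·m clockwise.
Net load moment about support A = 116.9 N·m clockwise.
Reaction R at support B is upward at 0 m, arm 1.53 m → moment R × 1.53 counterclockwise.
Στ = 0 ⇒ R × 1.53 = 116.9 ⇒ R = 76.4 N.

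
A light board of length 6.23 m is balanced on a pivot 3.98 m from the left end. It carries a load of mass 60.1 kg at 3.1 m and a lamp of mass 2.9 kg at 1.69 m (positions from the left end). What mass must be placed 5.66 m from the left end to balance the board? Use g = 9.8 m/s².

Sum moments about the pivot (at 3.98 m from the left end) (the support reaction has zero arm there).
Load: 60.1 × 9.8 = 589 N down at 3.1 m → arm 0.88 m, τ = 589 × 0.88 = 518.3 N·m counterclockwise.
Lamp: 2.9 × 9.8 = 28.42 N down at 1.69 m → arm 2.29 m, τ = 28.42 × 2.29 = 65.08 N·m counterclockwise.
Net moment of known loads = 583.4 N·m counterclockwise.
An unknown mass m at 5.66 m has arm 1.68 m; its moment is m·g·1.68 clockwise.
Setting net torque to zero: m × 9.8 × 1.68 = 583.4 → m = 583.4 / (9.8 × 1.68) = 35.4 kg.

m ≈ 35.4 kg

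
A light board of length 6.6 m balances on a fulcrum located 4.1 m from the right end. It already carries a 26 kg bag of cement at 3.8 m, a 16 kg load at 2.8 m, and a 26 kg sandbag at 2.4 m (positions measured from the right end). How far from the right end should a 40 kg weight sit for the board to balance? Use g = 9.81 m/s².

Choose the fulcrum (at 4.1 m from the right end) as the axis so the support reaction has zero arm there.
Bag of cement: 26 × 9.81 = 255.1 N down at 3.8 m → arm 0.3 m, τ = 255.1 × 0.3 = 76.53 N·m clockwise.
Load: 16 × 9.81 = 157 N down at 2.8 m → arm 1.3 m, τ = 157 × 1.3 = 204.1 N·m clockwise.
Sandbag: 26 × 9.81 = 255.1 N down at 2.4 m → arm 1.7 m, τ = 255.1 × 1.7 = 433.7 N·m clockwise.
Net moment of existing loads = 714.3 N·m clockwise.
The weight weighs 40 × 9.81 = 392.4 N and must supply an equal counterclockwise moment, so its lever arm about the fulcrum is 714.3 / 392.4 = 1.82 m.
That puts it at 4.1 + 1.82 = 5.92 m from the right end.

x ≈ 5.92 m from the right end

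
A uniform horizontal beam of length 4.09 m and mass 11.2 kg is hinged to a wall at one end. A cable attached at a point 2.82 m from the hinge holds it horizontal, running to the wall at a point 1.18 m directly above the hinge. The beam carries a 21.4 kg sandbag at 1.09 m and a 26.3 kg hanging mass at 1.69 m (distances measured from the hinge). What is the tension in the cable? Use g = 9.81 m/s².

Taking torques about the hinge:
Beam weight: 11.2 × 9.81 = 109.9 N down at 2.045 m → arm 2.045 m, τ = 109.9 × 2.045 = 224.7 N·m clockwise.
Sandbag: 21.4 × 9.81 = 209.9 N down at 1.09 m → arm 1.09 m, τ = 209.9 × 1.09 = 228.8 N·m clockwise.
Hanging mass: 26.3 × 9.81 = 258 N down at 1.69 m → arm 1.69 m, τ = 258 × 1.69 = 436 N·m clockwise.
Total clockwise load moment = 889.5 N·m.
The cable tension T acts at 2.82 m; only its component perpendicular to the beam, T sinθ, produces torque. sinθ = h/√(h²+d²) = 1.18/√(1.18²+2.82²) = 0.386.
For rotational equilibrium, T × 2.82 × 0.386 = 889.5, so T = 889.5 / 1.089 = 817 N.

T ≈ 817 N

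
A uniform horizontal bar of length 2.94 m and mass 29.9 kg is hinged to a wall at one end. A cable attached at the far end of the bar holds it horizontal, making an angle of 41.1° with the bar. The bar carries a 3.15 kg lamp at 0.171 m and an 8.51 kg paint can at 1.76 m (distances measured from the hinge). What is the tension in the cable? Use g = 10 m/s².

T ≈ 308 N

Taking torques about the hinge:
Beam weight: 29.9 × 10 = 299 N down at 1.47 m → arm 1.47 m, τ = 299 × 1.47 = 439.5 N·m clockwise.
Lamp: 3.15 × 10 = 31.5 N down at 0.171 m → arm 0.171 m, τ = 31.5 × 0.171 = 5.387 N·m clockwise.
Paint can: 8.51 × 10 = 85.1 N down at 1.76 m → arm 1.76 m, τ = 85.1 × 1.76 = 149.8 N·m clockwise.
Total clockwise load moment = 594.7 N·m.
The cable tension T acts at 2.94 m; only its component perpendicular to the bar, T sinθ, produces torque. sin 41.1° = 0.6574.
Balancing moments: T × 2.94 × 0.6574 = 594.7, giving T = 594.7 / 1.933 = 308 N.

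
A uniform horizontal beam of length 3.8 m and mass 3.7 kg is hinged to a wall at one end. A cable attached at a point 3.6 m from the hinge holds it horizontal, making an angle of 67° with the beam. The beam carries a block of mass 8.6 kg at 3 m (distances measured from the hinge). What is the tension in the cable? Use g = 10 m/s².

T ≈ 99.1 N

Choose the hinge as the axis so the unknown hinge reaction has zero arm there.
Beam weight: 3.7 × 10 = 37 N down at 1.9 m → arm 1.9 m, τ = 37 × 1.9 = 70.3 N·m clockwise.
Block: 8.6 × 10 = 86 N down at 3 m → arm 3 m, τ = 86 × 3 = 258 N·m clockwise.
Total clockwise load moment = 328.3 N·m.
The cable tension T acts at 3.6 m; only its component perpendicular to the beam, T sinθ, produces torque. sin 67° = 0.9205.
Setting net torque to zero: T × 3.6 × 0.9205 = 328.3 → T = 328.3 / 3.314 = 99.1 N.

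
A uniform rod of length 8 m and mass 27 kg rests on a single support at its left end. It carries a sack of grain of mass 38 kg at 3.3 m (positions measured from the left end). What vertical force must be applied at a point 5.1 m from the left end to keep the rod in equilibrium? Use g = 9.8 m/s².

Take moments about the left end.
Beam weight: 27 × 9.8 = 264.6 N down at 4 m → arm 4 m, τ = 264.6 × 4 = 1058 N·m clockwise.
Sack of grain: 38 × 9.8 = 372.4 N down at 3.3 m → arm 3.3 m, τ = 372.4 × 3.3 = 1229 N·m clockwise.
Net moment of the loads = 2287 N·m clockwise.
The upward force F acts at a point 5.1 m from the left end, arm 5.1 m, giving F × 5.1 counterclockwise.
Στ = 0 ⇒ F × 5.1 = 2287 ⇒ F = 2287 / 5.1 = 448 N.

F ≈ 448 N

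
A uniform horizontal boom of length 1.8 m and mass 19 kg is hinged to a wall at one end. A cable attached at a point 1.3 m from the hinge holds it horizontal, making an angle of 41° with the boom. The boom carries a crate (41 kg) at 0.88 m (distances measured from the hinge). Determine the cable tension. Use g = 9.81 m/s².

T ≈ 612 N

Taking torques about the hinge:
Beam weight: 19 × 9.81 = 186.4 N down at 0.9 m → arm 0.9 m, τ = 186.4 × 0.9 = 167.8 N·m clockwise.
Crate: 41 × 9.81 = 402.2 N down at 0.88 m → arm 0.88 m, τ = 402.2 × 0.88 = 353.9 N·m clockwise.
Total clockwise load moment = 521.7 N·m.
The cable tension T acts at 1.3 m; only its component perpendicular to the boom, T sinθ, produces torque. sin 41° = 0.6561.
Setting net torque to zero: T × 1.3 × 0.6561 = 521.7 → T = 521.7 / 0.8529 = 612 N.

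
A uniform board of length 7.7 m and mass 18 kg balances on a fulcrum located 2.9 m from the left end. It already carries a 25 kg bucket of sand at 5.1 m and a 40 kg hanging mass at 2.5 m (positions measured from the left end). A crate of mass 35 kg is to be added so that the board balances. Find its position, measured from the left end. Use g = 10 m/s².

x ≈ 1.3 m from the left end

Choose the fulcrum (at 2.9 m from the left end) as the axis so the support reaction has zero arm there.
Beam weight: 18 × 10 = 180 N down at 3.85 m → arm 0.95 m, τ = 180 × 0.95 = 171 N·m clockwise.
Bucket of sand: 25 × 10 = 250 N down at 5.1 m → arm 2.2 m, τ = 250 × 2.2 = 550 N·m clockwise.
Hanging mass: 40 × 10 = 400 N down at 2.5 m → arm 0.4 m, τ = 400 × 0.4 = 160 N·m counterclockwise.
Net moment of existing loads = 561 N·m clockwise.
The crate weighs 35 × 10 = 350 N and must supply an equal counterclockwise moment, so its lever arm about the fulcrum is 561 / 350 = 1.6 m.
That puts it at 2.9 − 1.6 = 1.3 m from the left end.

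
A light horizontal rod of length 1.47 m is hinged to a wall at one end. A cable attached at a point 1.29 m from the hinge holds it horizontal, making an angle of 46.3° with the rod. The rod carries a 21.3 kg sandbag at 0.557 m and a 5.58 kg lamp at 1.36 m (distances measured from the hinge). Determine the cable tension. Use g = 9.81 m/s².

Take moments about the hinge.
Sandbag: 21.3 × 9.81 = 209 N down at 0.557 m → arm 0.557 m, τ = 209 × 0.557 = 116.4 N·m clockwise.
Lamp: 5.58 × 9.81 = 54.74 N down at 1.36 m → arm 1.36 m, τ = 54.74 × 1.36 = 74.45 N·m clockwise.
Total clockwise load moment = 190.9 N·m.
The cable tension T acts at 1.29 m; only its component perpendicular to the rod, T sinθ, produces torque. sin 46.3° = 0.723.
Στ = 0 ⇒ T × 1.29 × 0.723 = 190.9 ⇒ T = 190.9 / 0.9327 = 205 N.

T ≈ 205 N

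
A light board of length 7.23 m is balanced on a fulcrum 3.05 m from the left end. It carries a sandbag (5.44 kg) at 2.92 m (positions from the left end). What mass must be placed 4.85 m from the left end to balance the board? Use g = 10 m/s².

m ≈ 0.393 kg

About the fulcrum (at 3.05 m from the left end):
Sandbag: 5.44 × 10 = 54.4 N down at 2.92 m → arm 0.13 m, τ = 54.4 × 0.13 = 7.072 N·m counterclockwise.
Net moment of known loads = 7.072 N·m counterclockwise.
An unknown mass m at 4.85 m has arm 1.8 m; its moment is m·g·1.8 clockwise.
Στ = 0 ⇒ m × 10 × 1.8 = 7.072 ⇒ m = 7.072 / (10 × 1.8) = 0.393 kg.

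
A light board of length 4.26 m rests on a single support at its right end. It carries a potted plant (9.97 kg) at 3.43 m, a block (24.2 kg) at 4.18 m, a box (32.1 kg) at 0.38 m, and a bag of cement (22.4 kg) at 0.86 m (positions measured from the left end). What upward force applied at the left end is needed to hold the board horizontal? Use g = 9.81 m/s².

Taking torques about the right end:
Potted plant: 9.97 × 9.81 = 97.81 N down at 3.43 m → arm 0.83 m, τ = 97.81 × 0.83 = 81.18 N·m counterclockwise.
Block: 24.2 × 9.81 = 237.4 N down at 4.18 m → arm 0.08 m, τ = 237.4 × 0.08 = 18.99 N·m counterclockwise.
Box: 32.1 × 9.81 = 314.9 N down at 0.38 m → arm 3.88 m, τ = 314.9 × 3.88 = 1222 N·m counterclockwise.
Bag of cement: 22.4 × 9.81 = 219.7 N down at 0.86 m → arm 3.4 m, τ = 219.7 × 3.4 = 747 N·m counterclockwise.
Net moment of the loads = 2069 N·m counterclockwise.
The upward force F acts at the left end, arm 4.26 m, giving F × 4.26 clockwise.
For rotational equilibrium, F × 4.26 = 2069, so F = 2069 / 4.26 = 486 N.

F ≈ 486 N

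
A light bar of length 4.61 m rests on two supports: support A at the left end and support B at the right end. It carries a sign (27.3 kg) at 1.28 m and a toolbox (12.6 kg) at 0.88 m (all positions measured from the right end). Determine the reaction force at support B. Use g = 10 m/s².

R_B ≈ 299 N

Sum moments about support A (its reaction then has zero moment arm).
Sign: 27.3 × 10 = 273 N down at 1.28 m → arm 3.33 m, τ = 273 × 3.33 = 909.1 N·m clockwise.
Toolbox: 12.6 × 10 = 126 N down at 0.88 m → arm 3.73 m, τ = 126 × 3.73 = 470 N·m clockwise.
Net load moment about support A = 1379 N·m clockwise.
Reaction R at support B is upward at 0 m, arm 4.61 m → moment R × 4.61 counterclockwise.
Setting net torque to zero: R × 4.61 = 1379 → R = 299 N.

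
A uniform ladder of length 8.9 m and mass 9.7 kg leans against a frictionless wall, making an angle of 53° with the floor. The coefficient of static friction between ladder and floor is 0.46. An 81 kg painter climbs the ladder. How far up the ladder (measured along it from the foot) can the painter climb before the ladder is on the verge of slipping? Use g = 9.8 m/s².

About the foot of the ladder:
Ladder weight 9.7×9.8 = 95.06 N acts at 4.45 m along the ladder; its horizontal arm is 4.45·cos53° = 2.678 m → τ = 254.6 N·m clockwise.
Painter weight 81×9.8 = 793.8 N at distance d → arm d·cos53° → τ = 793.8·d·0.6018 clockwise.
Wall normal N at the top has arm L sinθ = 7.108 m counterclockwise, so Στ = 0 gives N·7.108 = 254.6 + 477.7·d.
ΣFy = 0 ⇒ N_floor = 888.9 N, so the maximum friction is μ_s·N_floor = 0.46×888.9 = 408.9 N. ΣFx = 0 ⇒ N_wall = f, so at the slipping point N = 408.9 N.
Substituting: 408.9×7.108 = 254.6 + 477.7·d ⇒ d = (2906 − 254.6) / 477.7 = 5.55 m.

d ≈ 5.55 m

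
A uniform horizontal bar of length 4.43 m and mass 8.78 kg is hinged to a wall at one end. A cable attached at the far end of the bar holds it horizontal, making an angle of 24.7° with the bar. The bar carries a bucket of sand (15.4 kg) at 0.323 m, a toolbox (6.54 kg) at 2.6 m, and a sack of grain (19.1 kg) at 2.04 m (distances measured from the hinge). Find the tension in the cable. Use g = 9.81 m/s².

Choose the hinge as the axis so the unknown hinge reaction has zero arm there.
Beam weight: 8.78 × 9.81 = 86.13 N down at 2.215 m → arm 2.215 m, τ = 86.13 × 2.215 = 190.8 N·m clockwise.
Bucket of sand: 15.4 × 9.81 = 151.1 N down at 0.323 m → arm 0.323 m, τ = 151.1 × 0.323 = 48.81 N·m clockwise.
Toolbox: 6.54 × 9.81 = 64.16 N down at 2.6 m → arm 2.6 m, τ = 64.16 × 2.6 = 166.8 N·m clockwise.
Sack of grain: 19.1 × 9.81 = 187.4 N down at 2.04 m → arm 2.04 m, τ = 187.4 × 2.04 = 382.3 N·m clockwise.
Total clockwise load moment = 788.7 N·m.
The cable tension T acts at 4.43 m; only its component perpendicular to the bar, T sinθ, produces torque. sin 24.7° = 0.4179.
Setting net torque to zero: T × 4.43 × 0.4179 = 788.7 → T = 788.7 / 1.851 = 426 N.

T ≈ 426 N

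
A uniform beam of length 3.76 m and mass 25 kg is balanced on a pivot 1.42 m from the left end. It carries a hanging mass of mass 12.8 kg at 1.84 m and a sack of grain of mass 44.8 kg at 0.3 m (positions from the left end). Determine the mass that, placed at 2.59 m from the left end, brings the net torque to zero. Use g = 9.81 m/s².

m ≈ 28.5 kg

Taking torques about the pivot (at 1.42 m from the left end):
Beam weight: 25 × 9.81 = 245.2 N down at 1.88 m → arm 0.46 m, τ = 245.2 × 0.46 = 112.8 N·m clockwise.
Hanging mass: 12.8 × 9.81 = 125.6 N down at 1.84 m → arm 0.42 m, τ = 125.6 × 0.42 = 52.75 N·m clockwise.
Sack of grain: 44.8 × 9.81 = 439.5 N down at 0.3 m → arm 1.12 m, τ = 439.5 × 1.12 = 492.2 N·m counterclockwise.
Net moment of known loads = 326.6 N·m counterclockwise.
An unknown mass m at 2.59 m has arm 1.17 m; its moment is m·g·1.17 clockwise.
Setting net torque to zero: m × 9.81 × 1.17 = 326.6 → m = 326.6 / (9.81 × 1.17) = 28.5 kg.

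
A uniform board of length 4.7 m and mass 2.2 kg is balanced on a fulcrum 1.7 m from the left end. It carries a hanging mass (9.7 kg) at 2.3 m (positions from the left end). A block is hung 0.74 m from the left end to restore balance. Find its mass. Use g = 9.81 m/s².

Take moments about the fulcrum (at 1.7 m from the left end).
Beam weight: 2.2 × 9.81 = 21.58 N down at 2.35 m → arm 0.65 m, τ = 21.58 × 0.65 = 14.03 N·m clockwise.
Hanging mass: 9.7 × 9.81 = 95.16 N down at 2.3 m → arm 0.6 m, τ = 95.16 × 0.6 = 57.1 N·m clockwise.
Net moment of known loads = 71.13 N·m clockwise.
An unknown mass m at 0.74 m has arm 0.96 m; its moment is m·g·0.96 counterclockwise.
For rotational equilibrium, m × 9.81 × 0.96 = 71.13, so m = 71.13 / (9.81 × 0.96) = 7.55 kg.

m ≈ 7.55 kg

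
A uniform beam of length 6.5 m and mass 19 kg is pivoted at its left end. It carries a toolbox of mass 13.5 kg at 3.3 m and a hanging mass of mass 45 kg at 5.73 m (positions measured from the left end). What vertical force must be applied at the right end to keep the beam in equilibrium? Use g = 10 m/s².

F ≈ 560 N

Taking torques about the left end:
Beam weight: 19 × 10 = 190 N down at 3.25 m → arm 3.25 m, τ = 190 × 3.25 = 617.5 N·m clockwise.
Toolbox: 13.5 × 10 = 135 N down at 3.3 m → arm 3.3 m, τ = 135 × 3.3 = 445.5 N·m clockwise.
Hanging mass: 45 × 10 = 450 N down at 5.73 m → arm 5.73 m, τ = 450 × 5.73 = 2578 N·m clockwise.
Net moment of the loads = 3641 N·m clockwise.
The upward force F acts at the right end, arm 6.5 m, giving F × 6.5 counterclockwise.
Balancing moments: F × 6.5 = 3641, giving F = 3641 / 6.5 = 560 N.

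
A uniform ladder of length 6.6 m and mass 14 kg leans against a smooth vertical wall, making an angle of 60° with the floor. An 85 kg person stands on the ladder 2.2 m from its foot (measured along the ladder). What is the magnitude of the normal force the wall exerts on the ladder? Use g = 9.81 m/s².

N_wall ≈ 200 N

Sum moments about the foot of the ladder (the floor normal and friction both act there and drop out).
Ladder weight 14×9.81 = 137.3 N acts at 3.3 m along the ladder; its horizontal arm is 3.3·cos60° = 1.65 m → τ = 226.5 N·m clockwise.
Person: 85×9.81 = 833.9 N at 2.2 m → arm 1.1 m → τ = 917.3 N·m clockwise.
Wall normal N acts horizontally at the top; its moment arm is the height L sinθ = 6.6·sin60° = 5.716 m, counterclockwise.
Στ = 0 ⇒ N × 5.716 = 1144 ⇒ N = 200 N.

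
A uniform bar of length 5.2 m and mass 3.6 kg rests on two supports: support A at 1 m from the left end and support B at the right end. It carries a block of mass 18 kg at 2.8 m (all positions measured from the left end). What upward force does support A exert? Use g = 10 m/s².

R_A ≈ 125 N

Taking torques about support B:
Beam weight: 3.6 × 10 = 36 N down at 2.6 m → arm 2.6 m, τ = 36 × 2.6 = 93.6 N·m counterclockwise.
Block: 18 × 10 = 180 N down at 2.8 m → arm 2.4 m, τ = 180 × 2.4 = 432 N·m counterclockwise.
Net load moment about support B = 525.6 N·m counterclockwise.
Reaction R at support A is upward at 1 m, arm 4.2 m → moment R × 4.2 clockwise.
Στ = 0 ⇒ R × 4.2 = 525.6 ⇒ R = 125 N.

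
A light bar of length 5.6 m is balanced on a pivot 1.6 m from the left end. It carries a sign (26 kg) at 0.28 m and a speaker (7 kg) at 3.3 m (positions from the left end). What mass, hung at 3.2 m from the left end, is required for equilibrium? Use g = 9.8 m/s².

Sum moments about the pivot (at 1.6 m from the left end) (the support reaction has zero arm there).
Sign: 26 × 9.8 = 254.8 N down at 0.28 m → arm 1.32 m, τ = 254.8 × 1.32 = 336.3 N·m counterclockwise.
Speaker: 7 × 9.8 = 68.6 N down at 3.3 m → arm 1.7 m, τ = 68.6 × 1.7 = 116.6 N·m clockwise.
Net moment of known loads = 219.7 N·m counterclockwise.
An unknown mass m at 3.2 m has arm 1.6 m; its moment is m·g·1.6 clockwise.
Balancing moments: m × 9.8 × 1.6 = 219.7, giving m = 219.7 / (9.8 × 1.6) = 14 kg.

m ≈ 14 kg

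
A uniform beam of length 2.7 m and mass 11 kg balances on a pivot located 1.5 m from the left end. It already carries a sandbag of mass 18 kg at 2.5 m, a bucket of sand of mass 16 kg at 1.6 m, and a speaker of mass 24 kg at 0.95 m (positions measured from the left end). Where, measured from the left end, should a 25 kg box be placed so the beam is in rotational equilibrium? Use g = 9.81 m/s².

x ≈ 1.31 m from the left end

Choose the pivot (at 1.5 m from the left end) as the axis so the support reaction has zero arm there.
Beam weight: 11 × 9.81 = 107.9 N down at 1.35 m → arm 0.15 m, τ = 107.9 × 0.15 = 16.18 N·m counterclockwise.
Sandbag: 18 × 9.81 = 176.6 N down at 2.5 m → arm 1 m, τ = 176.6 × 1 = 176.6 N·m clockwise.
Bucket of sand: 16 × 9.81 = 157 N down at 1.6 m → arm 0.1 m, τ = 157 × 0.1 = 15.7 N·m clockwise.
Speaker: 24 × 9.81 = 235.4 N down at 0.95 m → arm 0.55 m, τ = 235.4 × 0.55 = 129.5 N·m counterclockwise.
Net moment of existing loads = 46.62 N·m clockwise.
The box weighs 25 × 9.81 = 245.2 N and must supply an equal counterclockwise moment, so its lever arm about the pivot is 46.62 / 245.2 = 0.19 m.
That puts it at 1.5 − 0.19 = 1.31 m from the left end.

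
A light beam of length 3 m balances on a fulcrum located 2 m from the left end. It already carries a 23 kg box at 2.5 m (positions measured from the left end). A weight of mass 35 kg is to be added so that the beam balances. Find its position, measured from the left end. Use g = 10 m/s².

Sum moments about the fulcrum (at 2 m from the left end) (the support reaction has zero arm there).
Box: 23 × 10 = 230 N down at 2.5 m → arm 0.5 m, τ = 230 × 0.5 = 115 N·m clockwise.
Net moment of existing loads = 115 N·m clockwise.
The weight weighs 35 × 10 = 350 N and must supply an equal counterclockwise moment, so its lever arm about the fulcrum is 115 / 350 = 0.329 m.
That puts it at 2 − 0.329 = 1.67 m from the left end.

x ≈ 1.67 m from the left end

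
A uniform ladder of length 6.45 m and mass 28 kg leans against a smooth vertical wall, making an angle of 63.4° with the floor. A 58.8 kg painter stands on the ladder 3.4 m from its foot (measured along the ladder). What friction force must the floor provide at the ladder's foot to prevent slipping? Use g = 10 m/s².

About the foot of the ladder:
Ladder weight 28×10 = 280 N acts at 3.225 m along the ladder; its horizontal arm is 3.225·cos63.4° = 1.444 m → τ = 404.3 N·m clockwise.
Painter: 58.8×10 = 588 N at 3.4 m → arm 1.522 m → τ = 894.9 N·m clockwise.
Wall normal N acts horizontally at the top; its moment arm is the height L sinθ = 6.45·sin63.4° = 5.767 m, counterclockwise.
For rotational equilibrium, N × 5.767 = 1299, so N = 225 N.
ΣFx = 0: friction at the foot balances the wall's push, so f = N_wall = 225 N.

f ≈ 225 N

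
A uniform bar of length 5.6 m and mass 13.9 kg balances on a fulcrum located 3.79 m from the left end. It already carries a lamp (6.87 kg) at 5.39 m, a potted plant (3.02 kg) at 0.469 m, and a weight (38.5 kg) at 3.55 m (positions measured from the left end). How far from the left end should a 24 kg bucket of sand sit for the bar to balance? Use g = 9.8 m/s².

x ≈ 4.71 m from the left end

About the fulcrum (at 3.79 m from the left end):
Beam weight: 13.9 × 9.8 = 136.2 N down at 2.8 m → arm 0.99 m, τ = 136.2 × 0.99 = 134.8 N·m counterclockwise.
Lamp: 6.87 × 9.8 = 67.33 N down at 5.39 m → arm 1.6 m, τ = 67.33 × 1.6 = 107.7 N·m clockwise.
Potted plant: 3.02 × 9.8 = 29.6 N down at 0.469 m → arm 3.321 m, τ = 29.6 × 3.321 = 98.3 N·m counterclockwise.
Weight: 38.5 × 9.8 = 377.3 N down at 3.55 m → arm 0.24 m, τ = 377.3 × 0.24 = 90.55 N·m counterclockwise.
Net moment of existing loads = 215.9 N·m counterclockwise.
The bucket of sand weighs 24 × 9.8 = 235.2 N and must supply an equal clockwise moment, so its lever arm about the fulcrum is 215.9 / 235.2 = 0.918 m.
That puts it at 3.79 + 0.918 = 4.71 m from the left end.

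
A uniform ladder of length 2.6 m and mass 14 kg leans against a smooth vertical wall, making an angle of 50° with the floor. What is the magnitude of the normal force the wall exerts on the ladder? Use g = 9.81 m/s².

N_wall ≈ 57.6 N

About the foot of the ladder:
Ladder weight 14×9.81 = 137.3 N acts at 1.3 m along the ladder; its horizontal arm is 1.3·cos50° = 0.8356 m → τ = 114.7 N·m clockwise.
Wall normal N acts horizontally at the top; its moment arm is the height L sinθ = 2.6·sin50° = 1.992 m, counterclockwise.
Setting net torque to zero: N × 1.992 = 114.7 → N = 57.6 N.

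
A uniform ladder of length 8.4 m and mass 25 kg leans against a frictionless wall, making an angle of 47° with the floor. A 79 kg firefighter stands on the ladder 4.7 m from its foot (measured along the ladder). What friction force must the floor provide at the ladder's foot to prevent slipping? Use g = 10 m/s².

Taking torques about the foot of the ladder:
Ladder weight 25×10 = 250 N acts at 4.2 m along the ladder; its horizontal arm is 4.2·cos47° = 2.864 m → τ = 716 N·m clockwise.
Firefighter: 79×10 = 790 N at 4.7 m → arm 3.205 m → τ = 2532 N·m clockwise.
Wall normal N acts horizontally at the top; its moment arm is the height L sinθ = 8.4·sin47° = 6.143 m, counterclockwise.
Balancing moments: N × 6.143 = 3248, giving N = 529 N.
ΣFx = 0: friction at the foot balances the wall's push, so f = N_wall = 529 N.

f ≈ 529 N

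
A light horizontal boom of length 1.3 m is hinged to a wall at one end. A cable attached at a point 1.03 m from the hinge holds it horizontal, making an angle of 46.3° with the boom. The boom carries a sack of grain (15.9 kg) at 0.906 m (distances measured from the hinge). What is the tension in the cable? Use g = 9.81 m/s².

Taking torques about the hinge:
Sack of grain: 15.9 × 9.81 = 156 N down at 0.906 m → arm 0.906 m, τ = 156 × 0.906 = 141.3 N·m clockwise.
Total clockwise load moment = 141.3 N·m.
The cable tension T acts at 1.03 m; only its component perpendicular to the boom, T sinθ, produces torque. sin 46.3° = 0.723.
Balancing moments: T × 1.03 × 0.723 = 141.3, giving T = 141.3 / 0.7447 = 190 N.

T ≈ 190 N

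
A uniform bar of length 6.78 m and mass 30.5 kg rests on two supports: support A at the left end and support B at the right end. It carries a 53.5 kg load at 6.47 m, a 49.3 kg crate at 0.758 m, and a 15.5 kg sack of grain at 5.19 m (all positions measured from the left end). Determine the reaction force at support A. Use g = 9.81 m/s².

Choose support B as the axis so its reaction then has zero moment arm.
Beam weight: 30.5 × 9.81 = 299.2 N down at 3.39 m → arm 3.39 m, τ = 299.2 × 3.39 = 1014 N·m counterclockwise.
Load: 53.5 × 9.81 = 524.8 N down at 6.47 m → arm 0.31 m, τ = 524.8 × 0.31 = 162.7 N·m counterclockwise.
Crate: 49.3 × 9.81 = 483.6 N down at 0.758 m → arm 6.022 m, τ = 483.6 × 6.022 = 2912 N·m counterclockwise.
Sack of grain: 15.5 × 9.81 = 152.1 N down at 5.19 m → arm 1.59 m, τ = 152.1 × 1.59 = 241.8 N·m counterclockwise.
Net load moment about support B = 4330 N·m counterclockwise.
Reaction R at support A is upward at 0 m, arm 6.78 m → moment R × 6.78 clockwise.
For rotational equilibrium, R × 6.78 = 4330, so R = 639 N.

R_A ≈ 639 N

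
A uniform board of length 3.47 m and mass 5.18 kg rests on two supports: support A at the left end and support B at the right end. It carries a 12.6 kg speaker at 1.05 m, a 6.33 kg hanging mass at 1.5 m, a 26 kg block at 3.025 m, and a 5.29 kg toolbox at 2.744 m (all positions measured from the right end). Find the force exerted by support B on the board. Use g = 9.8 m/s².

R_B ≈ 190 N

Taking torques about support A:
Beam weight: 5.18 × 9.8 = 50.76 N down at 1.735 m → arm 1.735 m, τ = 50.76 × 1.735 = 88.07 N·m clockwise.
Speaker: 12.6 × 9.8 = 123.5 N down at 1.05 m → arm 2.42 m, τ = 123.5 × 2.42 = 298.9 N·m clockwise.
Hanging mass: 6.33 × 9.8 = 62.03 N down at 1.5 m → arm 1.97 m, τ = 62.03 × 1.97 = 122.2 N·m clockwise.
Block: 26 × 9.8 = 254.8 N down at 3.025 m → arm 0.445 m, τ = 254.8 × 0.445 = 113.4 N·m clockwise.
Toolbox: 5.29 × 9.8 = 51.84 N down at 2.744 m → arm 0.726 m, τ = 51.84 × 0.726 = 37.64 N·m clockwise.
Net load moment about support A = 660.2 N·m clockwise.
Reaction R at support B is upward at 0 m, arm 3.47 m → moment R × 3.47 counterclockwise.
Balancing moments: R × 3.47 = 660.2, giving R = 190 N.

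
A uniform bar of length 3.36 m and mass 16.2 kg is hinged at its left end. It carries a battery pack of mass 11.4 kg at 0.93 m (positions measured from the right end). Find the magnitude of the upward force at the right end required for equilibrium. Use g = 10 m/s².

F ≈ 163 N

About the left end:
Beam weight: 16.2 × 10 = 162 N down at 1.68 m → arm 1.68 m, τ = 162 × 1.68 = 272.2 N·m clockwise.
Battery pack: 11.4 × 10 = 114 N down at 0.93 m → arm 2.43 m, τ = 114 × 2.43 = 277 N·m clockwise.
Net moment of the loads = 549.2 N·m clockwise.
The upward force F acts at the right end, arm 3.36 m, giving F × 3.36 counterclockwise.
Στ = 0 ⇒ F × 3.36 = 549.2 ⇒ F = 549.2 / 3.36 = 163 N.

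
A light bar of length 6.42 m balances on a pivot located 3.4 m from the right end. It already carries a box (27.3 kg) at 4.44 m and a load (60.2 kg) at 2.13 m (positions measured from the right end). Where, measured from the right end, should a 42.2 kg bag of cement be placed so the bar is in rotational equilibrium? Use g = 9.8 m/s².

x ≈ 4.54 m from the right end

About the pivot (at 3.4 m from the right end):
Box: 27.3 × 9.8 = 267.5 N down at 4.44 m → arm 1.04 m, τ = 267.5 × 1.04 = 278.2 N·m counterclockwise.
Load: 60.2 × 9.8 = 590 N down at 2.13 m → arm 1.27 m, τ = 590 × 1.27 = 749.3 N·m clockwise.
Net moment of existing loads = 471.1 N·m clockwise.
The bag of cement weighs 42.2 × 9.8 = 413.6 N and must supply an equal counterclockwise moment, so its lever arm about the pivot is 471.1 / 413.6 = 1.14 m.
That puts it at 3.4 + 1.14 = 4.54 m from the right end.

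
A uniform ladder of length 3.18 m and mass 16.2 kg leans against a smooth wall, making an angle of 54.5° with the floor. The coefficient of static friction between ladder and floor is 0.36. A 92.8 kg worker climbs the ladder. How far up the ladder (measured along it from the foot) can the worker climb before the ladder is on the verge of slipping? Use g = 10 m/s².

About the foot of the ladder:
Ladder weight 16.2×10 = 162 N acts at 1.59 m along the ladder; its horizontal arm is 1.59·cos54.5° = 0.9233 m → τ = 149.6 N·m clockwise.
Worker weight 92.8×10 = 928 N at distance d → arm d·cos54.5° → τ = 928·d·0.5807 clockwise.
Wall normal N at the top has arm L sinθ = 2.589 m counterclockwise, so Στ = 0 gives N·2.589 = 149.6 + 538.9·d.
ΣFy = 0 ⇒ N_floor = 1090 N, so the maximum friction is μ_s·N_floor = 0.36×1090 = 392.4 N. ΣFx = 0 ⇒ N_wall = f, so at the slipping point N = 392.4 N.
Substituting: 392.4×2.589 = 149.6 + 538.9·d ⇒ d = (1016 − 149.6) / 538.9 = 1.61 m.

d ≈ 1.61 m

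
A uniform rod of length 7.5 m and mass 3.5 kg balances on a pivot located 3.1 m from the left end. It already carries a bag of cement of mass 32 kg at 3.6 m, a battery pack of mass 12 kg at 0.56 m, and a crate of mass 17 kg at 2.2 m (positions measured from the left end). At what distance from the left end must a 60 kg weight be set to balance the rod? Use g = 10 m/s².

About the pivot (at 3.1 m from the left end):
Beam weight: 3.5 × 10 = 35 N down at 3.75 m → arm 0.65 m, τ = 35 × 0.65 = 22.75 N·m clockwise.
Bag of cement: 32 × 10 = 320 N down at 3.6 m → arm 0.5 m, τ = 320 × 0.5 = 160 N·m clockwise.
Battery pack: 12 × 10 = 120 N down at 0.56 m → arm 2.54 m, τ = 120 × 2.54 = 304.8 N·m counterclockwise.
Crate: 17 × 10 = 170 N down at 2.2 m → arm 0.9 m, τ = 170 × 0.9 = 153 N·m counterclockwise.
Net moment of existing loads = 275.1 N·m counterclockwise.
The weight weighs 60 × 10 = 600 N and must supply an equal clockwise moment, so its lever arm about the pivot is 275.1 / 600 = 0.459 m.
That puts it at 3.1 + 0.459 = 3.56 m from the left end.

x ≈ 3.56 m from the left end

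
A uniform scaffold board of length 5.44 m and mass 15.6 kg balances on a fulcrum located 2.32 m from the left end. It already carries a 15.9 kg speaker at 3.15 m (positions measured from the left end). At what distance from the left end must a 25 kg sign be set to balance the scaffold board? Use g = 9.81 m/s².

x ≈ 1.54 m from the left end

Sum moments about the fulcrum (at 2.32 m from the left end) (the support reaction has zero arm there).
Beam weight: 15.6 × 9.81 = 153 N down at 2.72 m → arm 0.4 m, τ = 153 × 0.4 = 61.2 N·m clockwise.
Speaker: 15.9 × 9.81 = 156 N down at 3.15 m → arm 0.83 m, τ = 156 × 0.83 = 129.5 N·m clockwise.
Net moment of existing loads = 190.7 N·m clockwise.
The sign weighs 25 × 9.81 = 245.2 N and must supply an equal counterclockwise moment, so its lever arm about the fulcrum is 190.7 / 245.2 = 0.778 m.
That puts it at 2.32 − 0.778 = 1.54 m from the left end.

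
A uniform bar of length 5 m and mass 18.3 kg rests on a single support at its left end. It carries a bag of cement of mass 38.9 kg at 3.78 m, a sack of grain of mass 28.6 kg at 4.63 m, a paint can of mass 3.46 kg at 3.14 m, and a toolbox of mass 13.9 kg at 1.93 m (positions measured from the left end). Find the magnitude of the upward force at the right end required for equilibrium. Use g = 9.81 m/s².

Sum moments about the left end (the unknown pivot reaction has zero arm there).
Beam weight: 18.3 × 9.81 = 179.5 N down at 2.5 m → arm 2.5 m, τ = 179.5 × 2.5 = 448.8 N·m clockwise.
Bag of cement: 38.9 × 9.81 = 381.6 N down at 3.78 m → arm 3.78 m, τ = 381.6 × 3.78 = 1442 N·m clockwise.
Sack of grain: 28.6 × 9.81 = 280.6 N down at 4.63 m → arm 4.63 m, τ = 280.6 × 4.63 = 1299 N·m clockwise.
Paint can: 3.46 × 9.81 = 33.94 N down at 3.14 m → arm 3.14 m, τ = 33.94 × 3.14 = 106.6 N·m clockwise.
Toolbox: 13.9 × 9.81 = 136.4 N down at 1.93 m → arm 1.93 m, τ = 136.4 × 1.93 = 263.3 N·m clockwise.
Net moment of the loads = 3560 N·m clockwise.
The upward force F acts at the right end, arm 5 m, giving F × 5 counterclockwise.
For rotational equilibrium, F × 5 = 3560, so F = 3560 / 5 = 712 N.

F ≈ 712 N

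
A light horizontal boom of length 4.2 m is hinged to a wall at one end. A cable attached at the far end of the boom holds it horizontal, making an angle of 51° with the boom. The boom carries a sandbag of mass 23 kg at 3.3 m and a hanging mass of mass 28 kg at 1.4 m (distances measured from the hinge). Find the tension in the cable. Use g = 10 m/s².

Sum moments about the hinge (the unknown hinge reaction has zero arm there).
Sandbag: 23 × 10 = 230 N down at 3.3 m → arm 3.3 m, τ = 230 × 3.3 = 759 N·m clockwise.
Hanging mass: 28 × 10 = 280 N down at 1.4 m → arm 1.4 m, τ = 280 × 1.4 = 392 N·m clockwise.
Total clockwise load moment = 1151 N·m.
The cable tension T acts at 4.2 m; only its component perpendicular to the boom, T sinθ, produces torque. sin 51° = 0.7771.
For rotational equilibrium, T × 4.2 × 0.7771 = 1151, so T = 1151 / 3.264 = 353 N.

T ≈ 353 N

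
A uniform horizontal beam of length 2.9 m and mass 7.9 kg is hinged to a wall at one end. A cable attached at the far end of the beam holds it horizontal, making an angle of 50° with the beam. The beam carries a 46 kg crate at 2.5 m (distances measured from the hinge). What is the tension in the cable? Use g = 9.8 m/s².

T ≈ 558 N

Choose the hinge as the axis so the unknown hinge reaction has zero arm there.
Beam weight: 7.9 × 9.8 = 77.42 N down at 1.45 m → arm 1.45 m, τ = 77.42 × 1.45 = 112.3 N·m clockwise.
Crate: 46 × 9.8 = 450.8 N down at 2.5 m → arm 2.5 m, τ = 450.8 × 2.5 = 1127 N·m clockwise.
Total clockwise load moment = 1239 N·m.
The cable tension T acts at 2.9 m; only its component perpendicular to the beam, T sinθ, produces torque. sin 50° = 0.766.
Στ = 0 ⇒ T × 2.9 × 0.766 = 1239 ⇒ T = 1239 / 2.221 = 558 N.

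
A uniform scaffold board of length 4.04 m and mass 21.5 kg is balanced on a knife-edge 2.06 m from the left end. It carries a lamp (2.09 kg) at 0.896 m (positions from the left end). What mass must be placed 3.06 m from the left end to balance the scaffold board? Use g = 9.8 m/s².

m ≈ 3.29 kg

Sum moments about the knife-edge (at 2.06 m from the left end) (the support reaction has zero arm there).
Beam weight: 21.5 × 9.8 = 210.7 N down at 2.02 m → arm 0.04 m, τ = 210.7 × 0.04 = 8.428 N·m counterclockwise.
Lamp: 2.09 × 9.8 = 20.48 N down at 0.896 m → arm 1.164 m, τ = 20.48 × 1.164 = 23.84 N·m counterclockwise.
Net moment of known loads = 32.27 N·m counterclockwise.
An unknown mass m at 3.06 m has arm 1 m; its moment is m·g·1 clockwise.
Balancing moments: m × 9.8 × 1 = 32.27, giving m = 32.27 / (9.8 × 1) = 3.29 kg.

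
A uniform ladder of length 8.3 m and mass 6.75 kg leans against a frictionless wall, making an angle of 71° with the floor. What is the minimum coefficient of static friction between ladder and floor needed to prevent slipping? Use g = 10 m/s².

Taking torques about the foot of the ladder:
Ladder weight 6.75×10 = 67.5 N acts at 4.15 m along the ladder; its horizontal arm is 4.15·cos71° = 1.351 m → τ = 91.19 N·m clockwise.
Wall normal N acts horizontally at the top; its moment arm is the height L sinθ = 8.3·sin71° = 7.848 m, counterclockwise.
Στ = 0 ⇒ N × 7.848 = 91.19 ⇒ N = 11.62 N.
ΣFx = 0 ⇒ f = N_wall = 11.62 N. ΣFy = 0 ⇒ N_floor = 67.5 N.
μ_min = f / N_floor = 11.62 / 67.5 = 0.172.

μ_min ≈ 0.172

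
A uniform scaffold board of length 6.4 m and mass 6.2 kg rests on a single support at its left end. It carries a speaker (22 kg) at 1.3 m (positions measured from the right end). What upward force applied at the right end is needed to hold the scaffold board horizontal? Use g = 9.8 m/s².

Choose the left end as the axis so the unknown pivot reaction has zero arm there.
Beam weight: 6.2 × 9.8 = 60.76 N down at 3.2 m → arm 3.2 m, τ = 60.76 × 3.2 = 194.4 N·m clockwise.
Speaker: 22 × 9.8 = 215.6 N down at 1.3 m → arm 5.1 m, τ = 215.6 × 5.1 = 1100 N·m clockwise.
Net moment of the loads = 1294 N·m clockwise.
The upward force F acts at the right end, arm 6.4 m, giving F × 6.4 counterclockwise.
For rotational equilibrium, F × 6.4 = 1294, so F = 1294 / 6.4 = 202 N.

F ≈ 202 N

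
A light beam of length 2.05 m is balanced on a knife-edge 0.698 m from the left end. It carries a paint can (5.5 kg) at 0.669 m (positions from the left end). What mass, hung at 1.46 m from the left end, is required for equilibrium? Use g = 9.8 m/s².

Take moments about the knife-edge (at 0.698 m from the left end).
Paint can: 5.5 × 9.8 = 53.9 N down at 0.669 m → arm 0.029 m, τ = 53.9 × 0.029 = 1.563 N·m counterclockwise.
Net moment of known loads = 1.563 N·m counterclockwise.
An unknown mass m at 1.46 m has arm 0.762 m; its moment is m·g·0.762 clockwise.
For rotational equilibrium, m × 9.8 × 0.762 = 1.563, so m = 1.563 / (9.8 × 0.762) = 0.209 kg.

m ≈ 0.209 kg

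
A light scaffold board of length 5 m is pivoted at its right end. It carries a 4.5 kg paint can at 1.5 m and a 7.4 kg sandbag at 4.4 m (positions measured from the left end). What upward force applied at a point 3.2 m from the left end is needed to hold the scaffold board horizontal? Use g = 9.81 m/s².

Choose the right end as the axis so the unknown pivot reaction has zero arm there.
Paint can: 4.5 × 9.81 = 44.15 N down at 1.5 m → arm 3.5 m, τ = 44.15 × 3.5 = 154.5 N·m counterclockwise.
Sandbag: 7.4 × 9.81 = 72.59 N down at 4.4 m → arm 0.6 m, τ = 72.59 × 0.6 = 43.55 N·m counterclockwise.
Net moment of the loads = 198.1 N·m counterclockwise.
The upward force F acts at a point 3.2 m from the left end, arm 1.8 m, giving F × 1.8 clockwise.
Setting net torque to zero: F × 1.8 = 198.1 → F = 198.1 / 1.8 = 110 N.

F ≈ 110 N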